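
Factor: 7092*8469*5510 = 330942435480 = 2^3*3^4*5^1*19^1 * 29^1 * 197^1 *941^1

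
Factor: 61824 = 2^7*3^1*7^1*23^1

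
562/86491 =562/86491 = 0.01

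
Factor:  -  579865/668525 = -811/935= - 5^ ( - 1)*11^(-1 )*17^(-1)*811^1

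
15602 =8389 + 7213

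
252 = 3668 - 3416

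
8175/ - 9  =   - 2725/3 = - 908.33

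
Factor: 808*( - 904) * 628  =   - 2^8 * 101^1*113^1*157^1 = -458711296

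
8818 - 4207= 4611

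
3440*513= 1764720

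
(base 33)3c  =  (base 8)157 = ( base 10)111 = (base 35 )36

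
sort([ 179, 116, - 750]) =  [-750, 116  ,  179]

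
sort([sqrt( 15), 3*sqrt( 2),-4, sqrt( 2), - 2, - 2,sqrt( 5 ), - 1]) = [ - 4,-2,  -  2, - 1,sqrt(2 ), sqrt( 5), sqrt ( 15),3*sqrt(2)]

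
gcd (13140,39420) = 13140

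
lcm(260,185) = 9620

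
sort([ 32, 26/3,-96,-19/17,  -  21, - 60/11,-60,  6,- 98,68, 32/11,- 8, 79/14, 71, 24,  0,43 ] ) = [ - 98,-96, - 60, - 21,-8, - 60/11, - 19/17,0, 32/11, 79/14,6,26/3, 24,32, 43, 68, 71] 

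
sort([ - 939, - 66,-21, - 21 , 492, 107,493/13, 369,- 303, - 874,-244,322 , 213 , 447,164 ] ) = [ - 939, - 874 , - 303, - 244, - 66, - 21,-21 , 493/13 , 107,164,213, 322,369,447,  492] 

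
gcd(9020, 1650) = 110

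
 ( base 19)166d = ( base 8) 21700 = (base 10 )9152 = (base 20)12hc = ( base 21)kfh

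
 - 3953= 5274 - 9227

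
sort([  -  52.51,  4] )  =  [-52.51, 4] 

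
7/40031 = 7/40031  =  0.00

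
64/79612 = 16/19903 = 0.00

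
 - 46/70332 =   -  1 + 35143/35166 = -0.00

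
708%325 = 58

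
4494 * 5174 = 23251956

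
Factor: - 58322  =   - 2^1*11^2*241^1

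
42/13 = 3 + 3/13 = 3.23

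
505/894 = 505/894=0.56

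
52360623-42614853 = 9745770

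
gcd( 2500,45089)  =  1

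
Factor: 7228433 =7228433^1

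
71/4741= 71/4741 = 0.01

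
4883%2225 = 433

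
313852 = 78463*4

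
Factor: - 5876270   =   - 2^1*5^1*23^1*29^1*881^1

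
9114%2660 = 1134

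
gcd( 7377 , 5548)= 1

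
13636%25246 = 13636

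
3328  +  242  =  3570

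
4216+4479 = 8695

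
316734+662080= 978814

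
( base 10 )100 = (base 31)37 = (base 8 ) 144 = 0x64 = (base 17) 5f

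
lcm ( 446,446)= 446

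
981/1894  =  981/1894  =  0.52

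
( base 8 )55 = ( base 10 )45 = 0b101101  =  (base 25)1K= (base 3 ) 1200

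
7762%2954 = 1854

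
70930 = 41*1730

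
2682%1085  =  512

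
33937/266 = 33937/266 = 127.58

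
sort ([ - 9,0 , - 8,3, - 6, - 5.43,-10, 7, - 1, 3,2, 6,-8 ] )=[ -10 , - 9, - 8, - 8, - 6, - 5.43, - 1, 0 , 2, 3, 3, 6,7] 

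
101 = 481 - 380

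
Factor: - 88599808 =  - 2^8*11^1 * 73^1 * 431^1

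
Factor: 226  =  2^1*113^1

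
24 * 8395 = 201480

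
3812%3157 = 655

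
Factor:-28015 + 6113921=6085906 = 2^1*109^1 * 27917^1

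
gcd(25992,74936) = 152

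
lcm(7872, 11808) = 23616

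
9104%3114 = 2876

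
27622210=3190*8659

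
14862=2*7431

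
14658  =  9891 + 4767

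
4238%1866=506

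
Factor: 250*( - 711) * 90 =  - 15997500 = -2^2 * 3^4*5^4*79^1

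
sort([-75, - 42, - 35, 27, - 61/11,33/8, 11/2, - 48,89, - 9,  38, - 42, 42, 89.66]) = [ - 75,-48,- 42, - 42 ,  -  35, - 9, - 61/11,33/8, 11/2, 27, 38, 42,89,89.66] 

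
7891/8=986 + 3/8 =986.38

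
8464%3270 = 1924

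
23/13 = 23/13 = 1.77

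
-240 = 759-999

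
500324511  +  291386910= 791711421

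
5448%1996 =1456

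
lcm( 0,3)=0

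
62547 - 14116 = 48431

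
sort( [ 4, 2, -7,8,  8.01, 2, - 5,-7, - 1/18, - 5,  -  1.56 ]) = [- 7, - 7,-5,- 5, - 1.56, - 1/18,2,2, 4,8,  8.01 ]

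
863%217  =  212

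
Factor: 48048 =2^4*3^1* 7^1*11^1*13^1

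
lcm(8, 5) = 40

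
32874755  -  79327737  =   - 46452982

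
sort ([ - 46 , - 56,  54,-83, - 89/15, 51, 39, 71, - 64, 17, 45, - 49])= [-83, - 64,  -  56, - 49,  -  46,  -  89/15,17, 39, 45,51,54, 71]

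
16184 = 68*238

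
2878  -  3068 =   -  190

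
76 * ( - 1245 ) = -94620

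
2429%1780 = 649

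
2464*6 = 14784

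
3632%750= 632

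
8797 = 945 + 7852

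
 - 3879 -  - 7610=3731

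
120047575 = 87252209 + 32795366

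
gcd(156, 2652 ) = 156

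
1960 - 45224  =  - 43264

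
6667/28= 6667/28 = 238.11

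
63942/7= 63942/7 = 9134.57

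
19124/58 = 329 + 21/29 = 329.72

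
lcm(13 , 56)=728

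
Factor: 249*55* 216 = 2958120  =  2^3*3^4*5^1 * 11^1 * 83^1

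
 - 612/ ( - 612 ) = 1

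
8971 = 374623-365652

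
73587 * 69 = 5077503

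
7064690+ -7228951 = - 164261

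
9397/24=9397/24=391.54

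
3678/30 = 122 + 3/5= 122.60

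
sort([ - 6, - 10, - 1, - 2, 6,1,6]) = [ - 10,-6,- 2,-1,  1,6, 6]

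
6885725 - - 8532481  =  15418206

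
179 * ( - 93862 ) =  - 16801298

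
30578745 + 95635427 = 126214172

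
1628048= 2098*776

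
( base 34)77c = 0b10000010010110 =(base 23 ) FHG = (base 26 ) C8M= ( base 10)8342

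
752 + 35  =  787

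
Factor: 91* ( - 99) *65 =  - 3^2*5^1 * 7^1 * 11^1*13^2  =  - 585585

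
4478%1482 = 32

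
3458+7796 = 11254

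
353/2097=353/2097 = 0.17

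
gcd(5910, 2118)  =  6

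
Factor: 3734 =2^1*1867^1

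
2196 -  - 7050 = 9246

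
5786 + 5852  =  11638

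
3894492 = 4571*852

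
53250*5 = 266250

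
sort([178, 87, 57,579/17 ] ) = [ 579/17,57, 87,  178 ] 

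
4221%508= 157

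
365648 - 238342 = 127306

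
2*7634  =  15268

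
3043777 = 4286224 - 1242447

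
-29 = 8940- 8969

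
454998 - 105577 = 349421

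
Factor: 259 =7^1*37^1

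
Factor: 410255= 5^1 *82051^1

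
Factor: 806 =2^1 * 13^1*31^1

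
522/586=261/293 = 0.89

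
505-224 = 281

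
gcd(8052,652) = 4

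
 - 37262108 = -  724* 51467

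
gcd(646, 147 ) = 1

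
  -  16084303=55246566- 71330869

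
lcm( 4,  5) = 20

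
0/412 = 0  =  0.00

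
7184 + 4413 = 11597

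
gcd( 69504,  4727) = 1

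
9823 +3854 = 13677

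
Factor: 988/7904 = 2^( - 3) = 1/8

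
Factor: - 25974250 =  - 2^1*5^3 * 107^1 * 971^1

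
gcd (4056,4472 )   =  104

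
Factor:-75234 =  - 2^1 * 3^1*12539^1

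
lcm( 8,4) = 8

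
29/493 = 1/17=0.06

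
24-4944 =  - 4920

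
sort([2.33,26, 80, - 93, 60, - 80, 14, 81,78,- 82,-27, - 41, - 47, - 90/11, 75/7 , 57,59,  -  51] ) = [ - 93,- 82  , - 80, - 51, - 47,  -  41 , - 27,  -  90/11,2.33,  75/7,14 , 26, 57,59,  60,78, 80,81] 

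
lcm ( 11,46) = 506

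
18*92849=1671282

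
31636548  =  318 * 99486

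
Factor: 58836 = 2^2 * 3^1*4903^1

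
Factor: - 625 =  - 5^4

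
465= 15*31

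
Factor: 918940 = 2^2*5^1 * 11^1*4177^1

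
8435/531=15 + 470/531 = 15.89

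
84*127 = 10668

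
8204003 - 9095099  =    -  891096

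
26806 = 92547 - 65741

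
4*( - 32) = - 128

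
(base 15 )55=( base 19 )44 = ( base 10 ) 80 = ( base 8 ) 120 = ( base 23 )3b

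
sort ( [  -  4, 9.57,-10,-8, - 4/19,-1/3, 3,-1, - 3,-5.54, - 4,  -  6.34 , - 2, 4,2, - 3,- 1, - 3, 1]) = [ - 10 , - 8,  -  6.34, - 5.54,  -  4, - 4,-3, -3, - 3,-2, - 1,-1,  -  1/3, - 4/19,  1,2,3,4,9.57 ] 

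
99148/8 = 12393 + 1/2 = 12393.50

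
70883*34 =2410022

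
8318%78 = 50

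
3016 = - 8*(- 377) 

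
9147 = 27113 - 17966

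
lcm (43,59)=2537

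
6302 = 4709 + 1593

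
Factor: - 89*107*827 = -7875521 = - 89^1*107^1*827^1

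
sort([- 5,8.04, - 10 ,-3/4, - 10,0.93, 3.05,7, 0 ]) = [ - 10, - 10, - 5, - 3/4, 0,0.93, 3.05,7, 8.04]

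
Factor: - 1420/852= - 3^(  -  1)*5^1 = - 5/3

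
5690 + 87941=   93631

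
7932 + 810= 8742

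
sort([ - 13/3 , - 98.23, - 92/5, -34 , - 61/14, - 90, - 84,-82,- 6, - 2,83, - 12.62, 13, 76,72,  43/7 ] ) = [ - 98.23, - 90, - 84, - 82,-34 , - 92/5, - 12.62,- 6, - 61/14,-13/3, - 2,43/7,13,72,76, 83]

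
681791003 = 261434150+420356853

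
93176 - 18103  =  75073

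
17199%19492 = 17199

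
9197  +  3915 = 13112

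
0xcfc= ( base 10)3324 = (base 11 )2552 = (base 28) 46K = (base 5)101244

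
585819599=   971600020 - 385780421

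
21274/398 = 10637/199 = 53.45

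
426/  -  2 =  - 213/1 = - 213.00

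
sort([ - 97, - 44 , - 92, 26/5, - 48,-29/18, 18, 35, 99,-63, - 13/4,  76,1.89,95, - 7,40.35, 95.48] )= [ - 97, - 92, -63,  -  48, - 44, - 7,-13/4,  -  29/18 , 1.89, 26/5 , 18,  35,40.35, 76,  95, 95.48, 99 ]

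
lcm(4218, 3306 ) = 122322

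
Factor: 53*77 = 4081 = 7^1*11^1 * 53^1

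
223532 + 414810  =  638342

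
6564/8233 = 6564/8233 = 0.80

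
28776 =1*28776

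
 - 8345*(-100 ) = 834500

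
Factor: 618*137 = 84666  =  2^1*3^1* 103^1 *137^1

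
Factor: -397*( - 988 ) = 392236 = 2^2*13^1*19^1*397^1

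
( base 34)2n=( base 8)133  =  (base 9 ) 111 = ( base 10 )91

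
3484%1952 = 1532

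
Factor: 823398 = 2^1*3^1*37^1*3709^1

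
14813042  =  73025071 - 58212029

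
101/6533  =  101/6533 = 0.02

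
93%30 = 3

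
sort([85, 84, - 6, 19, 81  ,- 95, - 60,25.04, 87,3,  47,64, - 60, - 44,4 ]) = [-95, - 60, - 60,  -  44, - 6, 3,4,19,  25.04,47,  64,81,84,85, 87]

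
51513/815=51513/815 = 63.21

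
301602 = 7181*42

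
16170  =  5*3234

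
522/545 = 522/545  =  0.96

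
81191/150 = 81191/150 = 541.27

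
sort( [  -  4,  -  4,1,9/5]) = [-4, - 4,1,9/5 ]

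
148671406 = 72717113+75954293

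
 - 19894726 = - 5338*3727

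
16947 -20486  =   - 3539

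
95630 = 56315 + 39315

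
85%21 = 1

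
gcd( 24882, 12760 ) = 638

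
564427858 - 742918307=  - 178490449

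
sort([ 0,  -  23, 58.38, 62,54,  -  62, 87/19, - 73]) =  [  -  73,  -  62, -23, 0, 87/19,54, 58.38,62 ]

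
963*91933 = 88531479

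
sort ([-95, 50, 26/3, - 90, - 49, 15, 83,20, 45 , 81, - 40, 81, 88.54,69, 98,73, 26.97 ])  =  [ - 95, - 90, - 49, - 40, 26/3,  15, 20, 26.97, 45, 50,69,73, 81, 81, 83, 88.54, 98 ]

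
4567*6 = 27402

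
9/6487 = 9/6487 = 0.00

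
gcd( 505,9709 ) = 1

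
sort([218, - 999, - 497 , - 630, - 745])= [-999, - 745, -630, - 497, 218 ] 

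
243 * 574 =139482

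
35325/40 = 7065/8 = 883.12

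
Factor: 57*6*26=8892= 2^2*3^2*13^1 * 19^1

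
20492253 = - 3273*( - 6261)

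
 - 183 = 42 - 225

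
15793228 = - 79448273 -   -  95241501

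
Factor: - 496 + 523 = 3^3 = 27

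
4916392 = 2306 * 2132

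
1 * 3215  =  3215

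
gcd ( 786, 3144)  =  786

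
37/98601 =37/98601=0.00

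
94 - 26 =68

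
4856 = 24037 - 19181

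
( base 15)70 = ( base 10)105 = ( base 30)3f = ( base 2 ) 1101001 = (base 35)30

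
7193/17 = 7193/17 = 423.12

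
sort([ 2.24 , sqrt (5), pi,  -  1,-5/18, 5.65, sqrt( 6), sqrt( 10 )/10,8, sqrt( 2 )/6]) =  [ - 1,-5/18, sqrt( 2)/6, sqrt(10)/10, sqrt (5 ), 2.24, sqrt (6), pi, 5.65,8 ]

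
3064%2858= 206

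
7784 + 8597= 16381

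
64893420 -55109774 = 9783646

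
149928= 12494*12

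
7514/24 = 313+1/12=313.08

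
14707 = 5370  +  9337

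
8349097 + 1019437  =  9368534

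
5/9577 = 5/9577 = 0.00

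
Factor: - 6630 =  - 2^1*3^1*5^1*13^1*17^1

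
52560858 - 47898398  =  4662460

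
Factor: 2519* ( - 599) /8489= -11^1 * 13^( - 1 ) * 229^1*599^1 * 653^(  -  1 )=-1508881/8489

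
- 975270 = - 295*3306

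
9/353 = 9/353 = 0.03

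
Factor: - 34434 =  - 2^1*3^2*1913^1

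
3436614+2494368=5930982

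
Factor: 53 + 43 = 2^5*3^1=96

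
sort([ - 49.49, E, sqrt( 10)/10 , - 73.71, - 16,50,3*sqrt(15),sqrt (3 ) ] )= [ - 73.71, - 49.49,  -  16, sqrt(10 )/10 , sqrt(3 ), E,3*sqrt( 15), 50]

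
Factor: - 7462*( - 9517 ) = 71015854 = 2^1*7^1*13^1*31^1*41^1*307^1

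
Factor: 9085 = 5^1*23^1*79^1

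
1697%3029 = 1697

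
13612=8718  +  4894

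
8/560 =1/70 = 0.01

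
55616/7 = 7945 + 1/7= 7945.14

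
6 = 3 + 3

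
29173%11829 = 5515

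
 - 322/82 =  - 161/41 = - 3.93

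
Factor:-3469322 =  - 2^1*251^1*6911^1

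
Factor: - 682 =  - 2^1*11^1*31^1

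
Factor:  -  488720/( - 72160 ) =149/22  =  2^( - 1 )*11^ ( - 1) * 149^1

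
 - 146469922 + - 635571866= - 782041788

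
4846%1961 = 924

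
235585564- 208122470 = 27463094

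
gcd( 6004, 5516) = 4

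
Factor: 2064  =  2^4*3^1*43^1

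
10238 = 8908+1330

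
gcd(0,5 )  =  5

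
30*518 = 15540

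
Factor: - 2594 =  - 2^1*1297^1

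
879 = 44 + 835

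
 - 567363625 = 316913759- 884277384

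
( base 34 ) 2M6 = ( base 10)3066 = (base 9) 4176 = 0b101111111010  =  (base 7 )11640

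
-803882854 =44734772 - 848617626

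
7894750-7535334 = 359416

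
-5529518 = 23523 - 5553041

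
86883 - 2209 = 84674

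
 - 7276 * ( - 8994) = 65440344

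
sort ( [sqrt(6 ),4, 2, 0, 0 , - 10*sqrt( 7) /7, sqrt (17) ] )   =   [ - 10 * sqrt(7 ) /7,0,  0, 2, sqrt( 6), 4, sqrt(17 ) ] 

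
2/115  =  2/115 = 0.02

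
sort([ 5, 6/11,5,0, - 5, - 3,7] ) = [ - 5, -3, 0,6/11, 5,  5,7]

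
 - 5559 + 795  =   - 4764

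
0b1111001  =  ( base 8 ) 171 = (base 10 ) 121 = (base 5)441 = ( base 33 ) 3M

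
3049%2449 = 600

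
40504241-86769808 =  - 46265567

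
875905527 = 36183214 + 839722313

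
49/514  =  49/514 = 0.10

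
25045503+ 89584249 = 114629752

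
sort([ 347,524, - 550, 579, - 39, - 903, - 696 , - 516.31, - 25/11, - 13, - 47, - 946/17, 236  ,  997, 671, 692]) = [ - 903,-696,-550, - 516.31,- 946/17, - 47, - 39, - 13, - 25/11,236,347,524, 579, 671,692 , 997 ] 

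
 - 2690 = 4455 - 7145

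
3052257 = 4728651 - 1676394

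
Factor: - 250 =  - 2^1*5^3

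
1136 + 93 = 1229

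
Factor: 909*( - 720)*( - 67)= 43850160 = 2^4*3^4* 5^1*67^1*101^1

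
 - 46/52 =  - 1 + 3/26 =- 0.88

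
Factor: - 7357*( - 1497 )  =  3^1*7^1*499^1*1051^1 = 11013429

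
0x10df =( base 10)4319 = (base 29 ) 53R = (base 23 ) 83i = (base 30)4NT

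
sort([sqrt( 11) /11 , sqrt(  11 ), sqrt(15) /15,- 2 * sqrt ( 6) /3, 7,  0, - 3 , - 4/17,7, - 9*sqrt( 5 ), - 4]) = [ -9*sqrt(5) , - 4, - 3, - 2*sqrt(6 )/3, - 4/17, 0,sqrt( 15) /15,sqrt(11) /11, sqrt( 11), 7, 7]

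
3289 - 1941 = 1348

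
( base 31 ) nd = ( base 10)726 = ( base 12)506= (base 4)23112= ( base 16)2d6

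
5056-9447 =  - 4391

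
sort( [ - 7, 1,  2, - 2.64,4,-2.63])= [  -  7, - 2.64 , - 2.63, 1, 2, 4]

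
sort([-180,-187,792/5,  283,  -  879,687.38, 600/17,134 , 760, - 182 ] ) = [-879,  -  187, - 182,-180 , 600/17,  134,792/5,283,687.38 , 760] 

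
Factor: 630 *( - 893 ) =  - 562590 = - 2^1*3^2*5^1*7^1*19^1*47^1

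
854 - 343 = 511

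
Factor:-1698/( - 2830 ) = 3^1*5^( - 1) = 3/5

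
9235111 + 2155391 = 11390502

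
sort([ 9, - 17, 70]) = [ - 17,9,70]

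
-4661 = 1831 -6492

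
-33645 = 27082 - 60727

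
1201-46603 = -45402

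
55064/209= 55064/209 = 263.46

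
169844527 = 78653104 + 91191423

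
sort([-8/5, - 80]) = [ - 80, - 8/5] 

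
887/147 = 6 + 5/147 =6.03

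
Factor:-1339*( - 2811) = 3763929 = 3^1*13^1*103^1*937^1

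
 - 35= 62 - 97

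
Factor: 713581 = 11^1 * 64871^1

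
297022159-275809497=21212662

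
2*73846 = 147692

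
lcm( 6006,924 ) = 12012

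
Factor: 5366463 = 3^1 * 59^1*30319^1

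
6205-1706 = 4499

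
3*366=1098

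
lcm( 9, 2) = 18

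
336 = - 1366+1702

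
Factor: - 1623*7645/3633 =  - 5^1*7^( - 1)*11^1*139^1*173^( - 1 )*541^1  =  - 4135945/1211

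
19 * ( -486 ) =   -  9234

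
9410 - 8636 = 774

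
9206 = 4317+4889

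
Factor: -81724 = -2^2*20431^1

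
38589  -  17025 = 21564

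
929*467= 433843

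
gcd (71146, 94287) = 1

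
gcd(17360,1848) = 56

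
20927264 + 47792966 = 68720230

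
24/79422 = 4/13237 = 0.00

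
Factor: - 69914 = -2^1*13^1*2689^1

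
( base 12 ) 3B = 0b101111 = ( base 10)47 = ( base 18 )2B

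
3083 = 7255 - 4172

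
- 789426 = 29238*( - 27 )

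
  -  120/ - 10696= 15/1337 = 0.01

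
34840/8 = 4355 = 4355.00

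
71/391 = 71/391 = 0.18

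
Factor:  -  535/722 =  -2^(-1)*5^1*19^( - 2)*107^1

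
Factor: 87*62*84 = 2^3*3^2*7^1*29^1*31^1 =453096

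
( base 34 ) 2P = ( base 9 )113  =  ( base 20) 4D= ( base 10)93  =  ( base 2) 1011101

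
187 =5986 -5799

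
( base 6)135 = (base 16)3B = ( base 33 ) 1Q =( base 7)113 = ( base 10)59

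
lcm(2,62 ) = 62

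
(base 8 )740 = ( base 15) 220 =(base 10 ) 480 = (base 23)kk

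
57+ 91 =148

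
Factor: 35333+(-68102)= - 3^2*11^1*331^1 =- 32769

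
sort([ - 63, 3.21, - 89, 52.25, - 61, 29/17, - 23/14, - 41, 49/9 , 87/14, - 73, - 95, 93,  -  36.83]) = [ - 95, - 89, - 73, - 63, - 61, - 41,  -  36.83, - 23/14, 29/17,3.21,49/9, 87/14,  52.25,93 ] 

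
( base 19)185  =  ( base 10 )518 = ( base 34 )f8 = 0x206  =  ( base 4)20012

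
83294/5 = 16658+ 4/5 = 16658.80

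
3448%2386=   1062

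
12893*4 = 51572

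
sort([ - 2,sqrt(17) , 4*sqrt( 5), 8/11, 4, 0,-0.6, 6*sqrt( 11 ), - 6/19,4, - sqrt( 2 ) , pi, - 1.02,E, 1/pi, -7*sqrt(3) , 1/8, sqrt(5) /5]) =[ - 7*sqrt ( 3 ), - 2,-sqrt( 2), - 1.02,-0.6, - 6/19 , 0, 1/8, 1/pi, sqrt (5) /5,8/11, E  ,  pi, 4, 4,sqrt(17 ), 4*sqrt(5 ),6*sqrt( 11 )]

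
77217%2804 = 1509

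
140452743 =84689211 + 55763532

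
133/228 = 7/12 = 0.58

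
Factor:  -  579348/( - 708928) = 2^(-4)*3^2* 7^1* 11^1*53^ ( - 1) = 693/848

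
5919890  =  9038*655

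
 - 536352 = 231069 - 767421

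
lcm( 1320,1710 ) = 75240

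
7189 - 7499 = -310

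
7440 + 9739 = 17179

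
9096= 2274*4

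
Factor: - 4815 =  - 3^2*5^1*  107^1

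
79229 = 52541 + 26688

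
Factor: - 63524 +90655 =13^1 * 2087^1   =  27131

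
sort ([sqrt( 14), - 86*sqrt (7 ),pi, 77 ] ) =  [ - 86*sqrt( 7), pi,sqrt( 14 ),77 ] 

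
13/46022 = 13/46022 = 0.00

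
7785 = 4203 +3582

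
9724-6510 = 3214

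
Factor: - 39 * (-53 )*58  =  2^1* 3^1*13^1*29^1*53^1  =  119886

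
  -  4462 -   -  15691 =11229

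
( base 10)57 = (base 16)39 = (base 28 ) 21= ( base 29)1S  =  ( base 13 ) 45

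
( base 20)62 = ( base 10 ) 122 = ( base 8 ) 172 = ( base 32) 3Q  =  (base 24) 52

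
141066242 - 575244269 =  - 434178027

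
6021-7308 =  - 1287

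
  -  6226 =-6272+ 46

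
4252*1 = 4252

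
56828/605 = 93 + 563/605= 93.93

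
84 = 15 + 69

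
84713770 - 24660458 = 60053312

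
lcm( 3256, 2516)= 55352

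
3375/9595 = 675/1919 = 0.35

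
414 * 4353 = 1802142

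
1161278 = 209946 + 951332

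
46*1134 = 52164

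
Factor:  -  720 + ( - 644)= -2^2*11^1*31^1 = - 1364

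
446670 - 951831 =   -  505161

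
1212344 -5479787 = -4267443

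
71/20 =71/20=3.55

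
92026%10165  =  541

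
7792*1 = 7792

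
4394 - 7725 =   -  3331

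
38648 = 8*4831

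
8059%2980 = 2099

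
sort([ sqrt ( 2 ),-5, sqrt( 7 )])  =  [ - 5, sqrt(2 ),sqrt( 7 ) ]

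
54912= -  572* (-96)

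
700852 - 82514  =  618338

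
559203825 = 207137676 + 352066149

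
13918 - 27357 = -13439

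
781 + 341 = 1122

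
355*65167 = 23134285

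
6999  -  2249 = 4750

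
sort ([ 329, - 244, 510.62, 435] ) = [-244, 329,435,510.62] 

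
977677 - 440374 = 537303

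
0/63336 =0 = 0.00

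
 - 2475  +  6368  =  3893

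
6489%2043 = 360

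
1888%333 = 223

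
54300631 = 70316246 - 16015615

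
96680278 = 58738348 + 37941930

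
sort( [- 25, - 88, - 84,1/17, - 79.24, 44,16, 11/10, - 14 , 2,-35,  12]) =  [ -88, - 84, - 79.24, - 35, - 25, - 14, 1/17, 11/10, 2  ,  12,16,  44]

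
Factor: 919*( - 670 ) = - 2^1 *5^1*67^1 * 919^1 = -615730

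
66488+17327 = 83815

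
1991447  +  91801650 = 93793097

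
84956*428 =36361168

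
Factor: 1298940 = 2^2 * 3^1*5^1 *21649^1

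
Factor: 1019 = 1019^1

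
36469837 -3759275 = 32710562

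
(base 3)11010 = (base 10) 111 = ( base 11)A1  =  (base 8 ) 157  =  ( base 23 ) 4j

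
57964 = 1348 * 43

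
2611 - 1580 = 1031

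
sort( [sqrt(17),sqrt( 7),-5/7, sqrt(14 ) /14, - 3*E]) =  [ - 3*E, - 5/7, sqrt(14) /14,  sqrt( 7) , sqrt(17) ]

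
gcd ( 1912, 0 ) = 1912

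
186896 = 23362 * 8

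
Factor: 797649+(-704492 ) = 19^1  *  4903^1  =  93157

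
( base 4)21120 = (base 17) 215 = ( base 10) 600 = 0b1001011000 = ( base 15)2A0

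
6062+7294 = 13356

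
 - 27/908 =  - 27/908=- 0.03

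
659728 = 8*82466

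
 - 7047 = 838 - 7885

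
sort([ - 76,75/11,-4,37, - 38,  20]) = [ - 76, - 38, - 4,75/11,20, 37] 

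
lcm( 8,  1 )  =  8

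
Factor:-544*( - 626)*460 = 156650240 = 2^8*5^1 * 17^1*23^1*313^1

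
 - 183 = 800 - 983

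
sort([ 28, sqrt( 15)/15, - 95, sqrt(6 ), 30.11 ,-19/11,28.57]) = [ - 95, - 19/11, sqrt( 15 ) /15,  sqrt( 6), 28,28.57 , 30.11]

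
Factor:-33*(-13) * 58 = 24882 =2^1 * 3^1 * 11^1*13^1* 29^1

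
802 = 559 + 243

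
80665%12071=8239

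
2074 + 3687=5761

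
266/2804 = 133/1402 = 0.09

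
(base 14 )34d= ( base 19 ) 1fb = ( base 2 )1010010001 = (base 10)657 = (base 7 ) 1626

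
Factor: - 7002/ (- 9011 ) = 2^1*3^2*389^1*9011^( - 1 )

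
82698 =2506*33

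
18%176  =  18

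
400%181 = 38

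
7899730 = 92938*85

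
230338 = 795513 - 565175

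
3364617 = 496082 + 2868535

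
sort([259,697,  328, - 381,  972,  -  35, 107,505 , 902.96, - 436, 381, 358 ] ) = [ - 436,- 381, - 35,107, 259,328,358,381, 505, 697,902.96, 972]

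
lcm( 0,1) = 0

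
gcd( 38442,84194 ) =86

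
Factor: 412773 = 3^1*223^1*617^1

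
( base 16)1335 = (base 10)4917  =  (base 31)53J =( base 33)4H0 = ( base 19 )dbf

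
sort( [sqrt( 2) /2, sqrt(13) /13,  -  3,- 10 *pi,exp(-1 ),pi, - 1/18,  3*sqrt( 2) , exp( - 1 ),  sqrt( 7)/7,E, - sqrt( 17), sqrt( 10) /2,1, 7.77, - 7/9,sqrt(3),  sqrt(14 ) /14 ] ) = [ - 10 * pi, - sqrt( 17),- 3,-7/9,-1/18,  sqrt(14)/14,sqrt( 13)/13,exp(-1),exp( - 1) , sqrt( 7 ) /7,sqrt( 2 ) /2,1,sqrt(10)/2,sqrt( 3),E,pi,3*sqrt( 2 ), 7.77 ]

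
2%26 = 2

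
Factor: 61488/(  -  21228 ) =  - 84/29 = -  2^2*3^1*7^1 * 29^(- 1)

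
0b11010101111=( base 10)1711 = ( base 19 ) 4e1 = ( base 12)ba7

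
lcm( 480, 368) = 11040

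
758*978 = 741324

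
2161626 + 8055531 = 10217157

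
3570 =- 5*( - 714)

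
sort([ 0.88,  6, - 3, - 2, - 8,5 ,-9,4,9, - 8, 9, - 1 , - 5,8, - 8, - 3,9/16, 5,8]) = [ - 9 ,-8 ,-8, - 8, - 5, - 3, - 3,- 2,  -  1, 9/16,0.88,4, 5,5,6,8, 8,9,9] 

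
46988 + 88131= 135119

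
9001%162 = 91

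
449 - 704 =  - 255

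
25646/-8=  - 3206 + 1/4  =  - 3205.75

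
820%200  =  20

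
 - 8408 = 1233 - 9641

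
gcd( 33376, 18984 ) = 56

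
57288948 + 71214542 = 128503490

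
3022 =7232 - 4210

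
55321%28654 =26667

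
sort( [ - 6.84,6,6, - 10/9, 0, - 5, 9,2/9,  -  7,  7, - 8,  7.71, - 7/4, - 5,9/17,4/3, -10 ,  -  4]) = [ - 10,-8, -7, -6.84, - 5, -5, -4, - 7/4 , - 10/9,0, 2/9 , 9/17, 4/3,6, 6, 7,7.71,9] 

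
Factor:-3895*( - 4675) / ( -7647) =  - 18209125/7647 = -3^( - 1) * 5^3*11^1*17^1*19^1 * 41^1*2549^(  -  1 )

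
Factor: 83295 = 3^3 * 5^1*617^1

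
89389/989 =89389/989 = 90.38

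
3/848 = 3/848= 0.00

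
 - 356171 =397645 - 753816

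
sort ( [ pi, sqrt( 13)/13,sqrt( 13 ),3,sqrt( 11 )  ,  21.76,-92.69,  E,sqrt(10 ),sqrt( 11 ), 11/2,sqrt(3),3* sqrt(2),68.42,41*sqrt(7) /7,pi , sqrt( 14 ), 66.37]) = [ - 92.69,sqrt(13) /13, sqrt(3),E, 3, pi, pi,sqrt( 10),sqrt(11),sqrt(11 ),sqrt( 13 ), sqrt ( 14 ),3*sqrt( 2 ),11/2, 41*sqrt( 7)/7, 21.76, 66.37,68.42 ] 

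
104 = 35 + 69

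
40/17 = 2 +6/17 = 2.35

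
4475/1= 4475 = 4475.00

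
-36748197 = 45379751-82127948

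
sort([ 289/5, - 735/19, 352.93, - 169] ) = [ - 169, - 735/19,289/5, 352.93]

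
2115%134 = 105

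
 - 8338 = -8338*1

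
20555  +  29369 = 49924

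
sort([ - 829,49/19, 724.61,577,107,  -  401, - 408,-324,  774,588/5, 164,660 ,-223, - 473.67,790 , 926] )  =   [ - 829, - 473.67, - 408, - 401,-324,-223,  49/19, 107,588/5 , 164,577,660 , 724.61,774,790,926 ]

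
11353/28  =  405 + 13/28=405.46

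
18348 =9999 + 8349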